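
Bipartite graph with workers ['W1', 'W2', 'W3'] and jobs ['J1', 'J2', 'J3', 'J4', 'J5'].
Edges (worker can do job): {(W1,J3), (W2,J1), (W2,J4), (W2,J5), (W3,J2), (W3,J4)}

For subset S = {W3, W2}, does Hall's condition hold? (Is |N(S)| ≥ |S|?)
Yes: |N(S)| = 4, |S| = 2

Subset S = {W3, W2}
Neighbors N(S) = {J1, J2, J4, J5}

|N(S)| = 4, |S| = 2
Hall's condition: |N(S)| ≥ |S| is satisfied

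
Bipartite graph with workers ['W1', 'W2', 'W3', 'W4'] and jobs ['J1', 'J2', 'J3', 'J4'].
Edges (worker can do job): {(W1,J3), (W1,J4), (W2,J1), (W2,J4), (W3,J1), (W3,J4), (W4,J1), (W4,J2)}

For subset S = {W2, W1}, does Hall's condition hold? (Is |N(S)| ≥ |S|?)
Yes: |N(S)| = 3, |S| = 2

Subset S = {W2, W1}
Neighbors N(S) = {J1, J3, J4}

|N(S)| = 3, |S| = 2
Hall's condition: |N(S)| ≥ |S| is satisfied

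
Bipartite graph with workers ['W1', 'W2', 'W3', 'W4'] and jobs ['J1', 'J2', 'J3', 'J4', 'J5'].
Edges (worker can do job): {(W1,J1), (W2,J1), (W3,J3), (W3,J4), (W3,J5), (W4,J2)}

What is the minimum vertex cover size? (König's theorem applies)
Minimum vertex cover size = 3

By König's theorem: in bipartite graphs,
min vertex cover = max matching = 3

Maximum matching has size 3, so minimum vertex cover also has size 3.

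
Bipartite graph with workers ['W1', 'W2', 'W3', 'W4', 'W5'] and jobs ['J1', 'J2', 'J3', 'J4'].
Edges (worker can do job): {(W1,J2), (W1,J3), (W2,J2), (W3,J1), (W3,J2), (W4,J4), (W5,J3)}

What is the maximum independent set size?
Maximum independent set = 5

By König's theorem:
- Min vertex cover = Max matching = 4
- Max independent set = Total vertices - Min vertex cover
- Max independent set = 9 - 4 = 5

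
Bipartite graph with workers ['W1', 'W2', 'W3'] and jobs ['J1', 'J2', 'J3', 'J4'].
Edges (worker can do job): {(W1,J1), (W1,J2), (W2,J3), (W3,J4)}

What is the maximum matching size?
Maximum matching size = 3

Maximum matching: {(W1,J2), (W2,J3), (W3,J4)}
Size: 3

This assigns 3 workers to 3 distinct jobs.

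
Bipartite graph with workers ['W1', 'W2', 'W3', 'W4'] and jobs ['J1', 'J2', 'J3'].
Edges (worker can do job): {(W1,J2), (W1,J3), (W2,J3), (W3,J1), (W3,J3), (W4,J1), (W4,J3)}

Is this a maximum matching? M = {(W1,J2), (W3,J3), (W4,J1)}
Yes, size 3 is maximum

Proposed matching has size 3.
Maximum matching size for this graph: 3.

This is a maximum matching.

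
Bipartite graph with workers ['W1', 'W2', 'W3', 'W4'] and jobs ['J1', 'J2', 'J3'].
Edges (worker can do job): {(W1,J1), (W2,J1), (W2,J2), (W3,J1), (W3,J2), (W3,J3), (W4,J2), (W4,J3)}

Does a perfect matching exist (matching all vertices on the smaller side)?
Yes, perfect matching exists (size 3)

Perfect matching: {(W2,J2), (W3,J1), (W4,J3)}
All 3 vertices on the smaller side are matched.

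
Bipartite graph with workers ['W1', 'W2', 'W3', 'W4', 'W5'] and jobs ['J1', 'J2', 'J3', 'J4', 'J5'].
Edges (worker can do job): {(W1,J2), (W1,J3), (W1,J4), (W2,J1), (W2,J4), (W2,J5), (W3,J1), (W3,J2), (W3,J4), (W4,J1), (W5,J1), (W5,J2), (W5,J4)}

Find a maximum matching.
Matching: {(W1,J3), (W2,J5), (W3,J2), (W4,J1), (W5,J4)}

Maximum matching (size 5):
  W1 → J3
  W2 → J5
  W3 → J2
  W4 → J1
  W5 → J4

Each worker is assigned to at most one job, and each job to at most one worker.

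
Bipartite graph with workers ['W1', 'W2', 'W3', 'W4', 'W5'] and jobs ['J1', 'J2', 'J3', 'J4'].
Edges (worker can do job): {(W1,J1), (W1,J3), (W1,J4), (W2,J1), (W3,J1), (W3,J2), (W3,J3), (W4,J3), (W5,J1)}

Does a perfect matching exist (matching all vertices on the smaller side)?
Yes, perfect matching exists (size 4)

Perfect matching: {(W1,J4), (W3,J2), (W4,J3), (W5,J1)}
All 4 vertices on the smaller side are matched.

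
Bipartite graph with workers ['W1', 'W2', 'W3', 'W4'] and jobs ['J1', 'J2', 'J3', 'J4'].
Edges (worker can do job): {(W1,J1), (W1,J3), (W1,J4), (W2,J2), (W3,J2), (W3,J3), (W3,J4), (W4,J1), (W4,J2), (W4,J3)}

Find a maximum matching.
Matching: {(W1,J4), (W2,J2), (W3,J3), (W4,J1)}

Maximum matching (size 4):
  W1 → J4
  W2 → J2
  W3 → J3
  W4 → J1

Each worker is assigned to at most one job, and each job to at most one worker.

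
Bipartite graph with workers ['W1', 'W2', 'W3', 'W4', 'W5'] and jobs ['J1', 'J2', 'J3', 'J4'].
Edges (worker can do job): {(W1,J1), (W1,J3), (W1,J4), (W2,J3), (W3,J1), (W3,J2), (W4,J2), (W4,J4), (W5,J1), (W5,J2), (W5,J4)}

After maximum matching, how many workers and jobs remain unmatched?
Unmatched: 1 workers, 0 jobs

Maximum matching size: 4
Workers: 5 total, 4 matched, 1 unmatched
Jobs: 4 total, 4 matched, 0 unmatched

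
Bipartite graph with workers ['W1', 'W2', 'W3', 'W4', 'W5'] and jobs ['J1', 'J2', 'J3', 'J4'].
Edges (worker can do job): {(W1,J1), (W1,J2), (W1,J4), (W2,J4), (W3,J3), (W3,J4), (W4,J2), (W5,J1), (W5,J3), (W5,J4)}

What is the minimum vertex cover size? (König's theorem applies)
Minimum vertex cover size = 4

By König's theorem: in bipartite graphs,
min vertex cover = max matching = 4

Maximum matching has size 4, so minimum vertex cover also has size 4.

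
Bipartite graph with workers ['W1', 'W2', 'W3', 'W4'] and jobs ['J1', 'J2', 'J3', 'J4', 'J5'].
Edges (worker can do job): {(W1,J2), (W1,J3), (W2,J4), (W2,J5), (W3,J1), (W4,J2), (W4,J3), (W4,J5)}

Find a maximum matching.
Matching: {(W1,J2), (W2,J4), (W3,J1), (W4,J5)}

Maximum matching (size 4):
  W1 → J2
  W2 → J4
  W3 → J1
  W4 → J5

Each worker is assigned to at most one job, and each job to at most one worker.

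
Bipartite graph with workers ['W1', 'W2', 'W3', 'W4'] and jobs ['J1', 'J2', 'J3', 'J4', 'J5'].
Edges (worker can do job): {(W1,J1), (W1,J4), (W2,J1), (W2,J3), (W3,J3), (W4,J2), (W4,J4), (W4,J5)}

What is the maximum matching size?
Maximum matching size = 4

Maximum matching: {(W1,J4), (W2,J1), (W3,J3), (W4,J2)}
Size: 4

This assigns 4 workers to 4 distinct jobs.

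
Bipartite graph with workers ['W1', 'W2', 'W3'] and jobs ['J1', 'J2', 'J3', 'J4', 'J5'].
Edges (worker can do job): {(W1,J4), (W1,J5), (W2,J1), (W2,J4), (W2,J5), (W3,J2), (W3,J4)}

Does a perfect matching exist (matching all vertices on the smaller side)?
Yes, perfect matching exists (size 3)

Perfect matching: {(W1,J5), (W2,J1), (W3,J4)}
All 3 vertices on the smaller side are matched.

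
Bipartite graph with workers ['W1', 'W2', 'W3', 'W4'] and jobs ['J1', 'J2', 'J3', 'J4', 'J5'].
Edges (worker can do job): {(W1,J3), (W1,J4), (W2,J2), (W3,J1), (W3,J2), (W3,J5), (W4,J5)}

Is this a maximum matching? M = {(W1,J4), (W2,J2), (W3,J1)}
No, size 3 is not maximum

Proposed matching has size 3.
Maximum matching size for this graph: 4.

This is NOT maximum - can be improved to size 4.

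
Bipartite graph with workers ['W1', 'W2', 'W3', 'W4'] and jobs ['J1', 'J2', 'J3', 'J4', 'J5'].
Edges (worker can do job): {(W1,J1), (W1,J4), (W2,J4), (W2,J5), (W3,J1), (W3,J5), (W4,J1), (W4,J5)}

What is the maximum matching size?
Maximum matching size = 3

Maximum matching: {(W1,J4), (W3,J1), (W4,J5)}
Size: 3

This assigns 3 workers to 3 distinct jobs.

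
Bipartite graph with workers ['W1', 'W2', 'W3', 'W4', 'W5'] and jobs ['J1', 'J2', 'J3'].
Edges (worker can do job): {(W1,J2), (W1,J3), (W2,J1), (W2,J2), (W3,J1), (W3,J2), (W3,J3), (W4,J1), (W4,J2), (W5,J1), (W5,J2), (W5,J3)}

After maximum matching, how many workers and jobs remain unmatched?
Unmatched: 2 workers, 0 jobs

Maximum matching size: 3
Workers: 5 total, 3 matched, 2 unmatched
Jobs: 3 total, 3 matched, 0 unmatched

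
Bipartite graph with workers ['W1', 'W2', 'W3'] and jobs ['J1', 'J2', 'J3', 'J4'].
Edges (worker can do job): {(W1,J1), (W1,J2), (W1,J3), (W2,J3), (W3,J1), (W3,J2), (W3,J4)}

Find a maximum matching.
Matching: {(W1,J1), (W2,J3), (W3,J2)}

Maximum matching (size 3):
  W1 → J1
  W2 → J3
  W3 → J2

Each worker is assigned to at most one job, and each job to at most one worker.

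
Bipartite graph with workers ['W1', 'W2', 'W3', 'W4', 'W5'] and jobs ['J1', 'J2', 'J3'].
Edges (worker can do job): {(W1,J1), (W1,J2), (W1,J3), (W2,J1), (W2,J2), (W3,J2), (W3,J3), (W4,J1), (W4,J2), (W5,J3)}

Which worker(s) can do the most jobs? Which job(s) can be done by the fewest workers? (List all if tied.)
Most versatile: W1 (3 jobs); Least covered: J1, J3 (3 workers)

Worker degrees (jobs they can do): W1:3, W2:2, W3:2, W4:2, W5:1
Job degrees (workers who can do it): J1:3, J2:4, J3:3

Maximum worker degree is 3, achieved by: W1
Minimum job degree is 3, achieved by: J1, J3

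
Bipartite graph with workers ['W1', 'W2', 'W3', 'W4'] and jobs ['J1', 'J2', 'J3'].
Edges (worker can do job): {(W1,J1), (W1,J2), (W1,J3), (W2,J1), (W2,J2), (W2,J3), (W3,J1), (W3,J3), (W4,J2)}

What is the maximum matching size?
Maximum matching size = 3

Maximum matching: {(W1,J3), (W3,J1), (W4,J2)}
Size: 3

This assigns 3 workers to 3 distinct jobs.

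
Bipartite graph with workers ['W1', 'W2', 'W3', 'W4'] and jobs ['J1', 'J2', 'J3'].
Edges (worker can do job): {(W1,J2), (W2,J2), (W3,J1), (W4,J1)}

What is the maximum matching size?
Maximum matching size = 2

Maximum matching: {(W1,J2), (W4,J1)}
Size: 2

This assigns 2 workers to 2 distinct jobs.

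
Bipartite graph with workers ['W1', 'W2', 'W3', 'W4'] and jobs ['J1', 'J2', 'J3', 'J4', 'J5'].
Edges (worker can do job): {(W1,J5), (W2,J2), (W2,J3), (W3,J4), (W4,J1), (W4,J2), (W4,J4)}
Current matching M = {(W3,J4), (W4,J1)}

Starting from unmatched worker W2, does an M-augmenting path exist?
Yes: W2 → J2

An M-augmenting path alternates non-matching / matching edges, starting and ending at unmatched vertices.
Path: W2 → J2
(J2 is unmatched in M, so the path is augmenting.)
Flipping edges along this path would increase |M| from 2 to 3.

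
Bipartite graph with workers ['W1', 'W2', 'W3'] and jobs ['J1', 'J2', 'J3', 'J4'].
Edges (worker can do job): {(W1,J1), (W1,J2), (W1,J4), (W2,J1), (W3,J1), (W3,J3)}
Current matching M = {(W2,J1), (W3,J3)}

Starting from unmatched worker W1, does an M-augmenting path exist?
Yes: W1 → J2

An M-augmenting path alternates non-matching / matching edges, starting and ending at unmatched vertices.
Path: W1 → J2
(J2 is unmatched in M, so the path is augmenting.)
Flipping edges along this path would increase |M| from 2 to 3.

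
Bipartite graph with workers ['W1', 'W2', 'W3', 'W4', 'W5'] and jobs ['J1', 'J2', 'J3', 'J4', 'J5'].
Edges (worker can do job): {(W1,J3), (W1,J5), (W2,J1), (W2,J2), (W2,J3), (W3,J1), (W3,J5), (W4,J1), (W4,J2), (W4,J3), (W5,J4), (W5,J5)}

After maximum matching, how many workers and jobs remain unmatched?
Unmatched: 0 workers, 0 jobs

Maximum matching size: 5
Workers: 5 total, 5 matched, 0 unmatched
Jobs: 5 total, 5 matched, 0 unmatched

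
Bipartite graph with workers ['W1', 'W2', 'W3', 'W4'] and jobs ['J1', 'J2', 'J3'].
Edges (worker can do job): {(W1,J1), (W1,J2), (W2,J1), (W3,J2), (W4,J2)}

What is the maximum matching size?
Maximum matching size = 2

Maximum matching: {(W1,J1), (W4,J2)}
Size: 2

This assigns 2 workers to 2 distinct jobs.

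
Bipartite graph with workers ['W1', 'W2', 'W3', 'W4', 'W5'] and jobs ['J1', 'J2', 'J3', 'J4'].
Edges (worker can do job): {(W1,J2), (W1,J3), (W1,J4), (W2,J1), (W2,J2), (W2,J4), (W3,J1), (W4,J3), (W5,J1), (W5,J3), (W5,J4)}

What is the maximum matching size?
Maximum matching size = 4

Maximum matching: {(W1,J4), (W2,J2), (W3,J1), (W5,J3)}
Size: 4

This assigns 4 workers to 4 distinct jobs.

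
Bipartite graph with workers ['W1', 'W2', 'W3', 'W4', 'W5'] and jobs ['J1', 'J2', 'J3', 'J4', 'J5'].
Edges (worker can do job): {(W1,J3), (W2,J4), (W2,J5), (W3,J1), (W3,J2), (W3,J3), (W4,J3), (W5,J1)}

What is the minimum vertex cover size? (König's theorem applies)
Minimum vertex cover size = 4

By König's theorem: in bipartite graphs,
min vertex cover = max matching = 4

Maximum matching has size 4, so minimum vertex cover also has size 4.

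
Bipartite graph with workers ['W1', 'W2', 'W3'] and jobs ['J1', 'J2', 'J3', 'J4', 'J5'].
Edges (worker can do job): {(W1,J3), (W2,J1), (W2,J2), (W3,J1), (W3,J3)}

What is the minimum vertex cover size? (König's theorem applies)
Minimum vertex cover size = 3

By König's theorem: in bipartite graphs,
min vertex cover = max matching = 3

Maximum matching has size 3, so minimum vertex cover also has size 3.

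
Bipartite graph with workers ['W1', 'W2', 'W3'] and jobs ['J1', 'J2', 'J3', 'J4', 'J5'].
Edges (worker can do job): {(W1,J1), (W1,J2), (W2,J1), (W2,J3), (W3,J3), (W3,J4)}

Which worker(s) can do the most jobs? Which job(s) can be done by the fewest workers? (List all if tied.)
Most versatile: W1, W2, W3 (2 jobs); Least covered: J5 (0 workers)

Worker degrees (jobs they can do): W1:2, W2:2, W3:2
Job degrees (workers who can do it): J1:2, J2:1, J3:2, J4:1, J5:0

Maximum worker degree is 2, achieved by: W1, W2, W3
Minimum job degree is 0, achieved by: J5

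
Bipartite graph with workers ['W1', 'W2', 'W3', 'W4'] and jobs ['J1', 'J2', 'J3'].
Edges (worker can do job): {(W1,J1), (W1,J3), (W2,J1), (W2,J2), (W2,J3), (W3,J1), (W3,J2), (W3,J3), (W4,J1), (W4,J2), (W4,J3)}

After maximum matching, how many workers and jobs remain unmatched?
Unmatched: 1 workers, 0 jobs

Maximum matching size: 3
Workers: 4 total, 3 matched, 1 unmatched
Jobs: 3 total, 3 matched, 0 unmatched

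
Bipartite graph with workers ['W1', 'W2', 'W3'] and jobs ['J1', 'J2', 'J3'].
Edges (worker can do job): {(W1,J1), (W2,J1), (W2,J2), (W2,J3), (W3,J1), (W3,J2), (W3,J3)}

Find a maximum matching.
Matching: {(W1,J1), (W2,J3), (W3,J2)}

Maximum matching (size 3):
  W1 → J1
  W2 → J3
  W3 → J2

Each worker is assigned to at most one job, and each job to at most one worker.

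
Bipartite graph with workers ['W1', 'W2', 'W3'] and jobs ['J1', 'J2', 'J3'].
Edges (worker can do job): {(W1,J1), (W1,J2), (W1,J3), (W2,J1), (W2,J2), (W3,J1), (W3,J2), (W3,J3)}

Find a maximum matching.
Matching: {(W1,J3), (W2,J1), (W3,J2)}

Maximum matching (size 3):
  W1 → J3
  W2 → J1
  W3 → J2

Each worker is assigned to at most one job, and each job to at most one worker.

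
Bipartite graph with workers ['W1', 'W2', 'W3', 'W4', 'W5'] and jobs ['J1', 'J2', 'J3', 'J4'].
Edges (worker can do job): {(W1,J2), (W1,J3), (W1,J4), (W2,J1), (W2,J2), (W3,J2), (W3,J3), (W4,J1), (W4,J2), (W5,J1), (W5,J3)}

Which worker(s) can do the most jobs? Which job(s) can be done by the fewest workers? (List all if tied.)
Most versatile: W1 (3 jobs); Least covered: J4 (1 workers)

Worker degrees (jobs they can do): W1:3, W2:2, W3:2, W4:2, W5:2
Job degrees (workers who can do it): J1:3, J2:4, J3:3, J4:1

Maximum worker degree is 3, achieved by: W1
Minimum job degree is 1, achieved by: J4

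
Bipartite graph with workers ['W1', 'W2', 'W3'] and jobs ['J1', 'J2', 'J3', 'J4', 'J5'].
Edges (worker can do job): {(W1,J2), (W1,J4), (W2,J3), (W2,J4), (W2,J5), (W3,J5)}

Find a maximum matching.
Matching: {(W1,J2), (W2,J3), (W3,J5)}

Maximum matching (size 3):
  W1 → J2
  W2 → J3
  W3 → J5

Each worker is assigned to at most one job, and each job to at most one worker.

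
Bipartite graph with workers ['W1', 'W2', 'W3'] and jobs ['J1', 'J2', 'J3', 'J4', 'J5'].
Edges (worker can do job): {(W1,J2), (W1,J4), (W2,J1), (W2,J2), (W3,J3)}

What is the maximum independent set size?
Maximum independent set = 5

By König's theorem:
- Min vertex cover = Max matching = 3
- Max independent set = Total vertices - Min vertex cover
- Max independent set = 8 - 3 = 5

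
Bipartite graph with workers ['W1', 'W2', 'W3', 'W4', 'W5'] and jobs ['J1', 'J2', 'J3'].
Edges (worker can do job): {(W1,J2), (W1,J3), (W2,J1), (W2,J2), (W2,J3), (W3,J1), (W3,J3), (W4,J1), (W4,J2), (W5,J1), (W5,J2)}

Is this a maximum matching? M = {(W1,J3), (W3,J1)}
No, size 2 is not maximum

Proposed matching has size 2.
Maximum matching size for this graph: 3.

This is NOT maximum - can be improved to size 3.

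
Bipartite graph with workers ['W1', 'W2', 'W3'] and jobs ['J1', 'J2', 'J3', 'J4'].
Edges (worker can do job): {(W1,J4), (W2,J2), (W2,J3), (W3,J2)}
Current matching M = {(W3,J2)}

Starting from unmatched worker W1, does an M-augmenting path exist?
Yes: W1 → J4

An M-augmenting path alternates non-matching / matching edges, starting and ending at unmatched vertices.
Path: W1 → J4
(J4 is unmatched in M, so the path is augmenting.)
Flipping edges along this path would increase |M| from 1 to 2.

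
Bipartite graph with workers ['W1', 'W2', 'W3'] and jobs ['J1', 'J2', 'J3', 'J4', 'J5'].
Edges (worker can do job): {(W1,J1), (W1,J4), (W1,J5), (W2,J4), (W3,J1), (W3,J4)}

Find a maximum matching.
Matching: {(W1,J5), (W2,J4), (W3,J1)}

Maximum matching (size 3):
  W1 → J5
  W2 → J4
  W3 → J1

Each worker is assigned to at most one job, and each job to at most one worker.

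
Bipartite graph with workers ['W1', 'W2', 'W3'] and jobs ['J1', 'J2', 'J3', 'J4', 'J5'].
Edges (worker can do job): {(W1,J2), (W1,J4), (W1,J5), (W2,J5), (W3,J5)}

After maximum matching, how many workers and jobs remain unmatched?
Unmatched: 1 workers, 3 jobs

Maximum matching size: 2
Workers: 3 total, 2 matched, 1 unmatched
Jobs: 5 total, 2 matched, 3 unmatched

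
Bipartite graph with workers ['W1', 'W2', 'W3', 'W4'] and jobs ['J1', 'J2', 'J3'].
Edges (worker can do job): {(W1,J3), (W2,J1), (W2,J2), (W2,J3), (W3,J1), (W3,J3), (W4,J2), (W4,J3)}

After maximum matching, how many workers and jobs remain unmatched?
Unmatched: 1 workers, 0 jobs

Maximum matching size: 3
Workers: 4 total, 3 matched, 1 unmatched
Jobs: 3 total, 3 matched, 0 unmatched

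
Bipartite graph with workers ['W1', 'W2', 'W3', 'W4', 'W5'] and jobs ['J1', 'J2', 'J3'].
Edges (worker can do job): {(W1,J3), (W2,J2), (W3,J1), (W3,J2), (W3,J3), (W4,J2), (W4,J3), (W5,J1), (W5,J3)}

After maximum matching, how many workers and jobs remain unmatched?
Unmatched: 2 workers, 0 jobs

Maximum matching size: 3
Workers: 5 total, 3 matched, 2 unmatched
Jobs: 3 total, 3 matched, 0 unmatched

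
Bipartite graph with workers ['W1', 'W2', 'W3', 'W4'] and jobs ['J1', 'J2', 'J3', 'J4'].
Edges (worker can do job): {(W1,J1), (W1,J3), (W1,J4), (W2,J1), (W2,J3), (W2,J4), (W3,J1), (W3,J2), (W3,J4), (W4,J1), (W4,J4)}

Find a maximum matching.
Matching: {(W1,J3), (W2,J1), (W3,J2), (W4,J4)}

Maximum matching (size 4):
  W1 → J3
  W2 → J1
  W3 → J2
  W4 → J4

Each worker is assigned to at most one job, and each job to at most one worker.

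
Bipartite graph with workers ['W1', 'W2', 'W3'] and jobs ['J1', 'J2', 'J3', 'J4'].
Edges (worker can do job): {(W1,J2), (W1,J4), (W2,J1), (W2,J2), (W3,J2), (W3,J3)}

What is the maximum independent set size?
Maximum independent set = 4

By König's theorem:
- Min vertex cover = Max matching = 3
- Max independent set = Total vertices - Min vertex cover
- Max independent set = 7 - 3 = 4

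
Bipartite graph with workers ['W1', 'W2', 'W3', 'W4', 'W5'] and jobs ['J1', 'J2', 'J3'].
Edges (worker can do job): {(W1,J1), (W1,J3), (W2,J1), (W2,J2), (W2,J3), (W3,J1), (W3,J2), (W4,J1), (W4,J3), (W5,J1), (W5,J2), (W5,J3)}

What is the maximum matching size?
Maximum matching size = 3

Maximum matching: {(W3,J2), (W4,J1), (W5,J3)}
Size: 3

This assigns 3 workers to 3 distinct jobs.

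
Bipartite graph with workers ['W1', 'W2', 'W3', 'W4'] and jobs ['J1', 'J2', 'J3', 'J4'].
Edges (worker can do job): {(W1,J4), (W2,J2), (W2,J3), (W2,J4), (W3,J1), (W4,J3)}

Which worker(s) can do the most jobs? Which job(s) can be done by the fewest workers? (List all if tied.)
Most versatile: W2 (3 jobs); Least covered: J1, J2 (1 workers)

Worker degrees (jobs they can do): W1:1, W2:3, W3:1, W4:1
Job degrees (workers who can do it): J1:1, J2:1, J3:2, J4:2

Maximum worker degree is 3, achieved by: W2
Minimum job degree is 1, achieved by: J1, J2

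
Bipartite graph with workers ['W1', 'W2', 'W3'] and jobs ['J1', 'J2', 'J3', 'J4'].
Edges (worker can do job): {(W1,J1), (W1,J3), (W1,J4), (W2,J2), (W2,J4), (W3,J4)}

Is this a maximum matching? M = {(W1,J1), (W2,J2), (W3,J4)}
Yes, size 3 is maximum

Proposed matching has size 3.
Maximum matching size for this graph: 3.

This is a maximum matching.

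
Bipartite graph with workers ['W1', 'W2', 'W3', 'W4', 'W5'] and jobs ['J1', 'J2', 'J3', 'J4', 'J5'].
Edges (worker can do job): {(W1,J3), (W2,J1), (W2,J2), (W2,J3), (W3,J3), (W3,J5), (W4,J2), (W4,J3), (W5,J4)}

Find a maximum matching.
Matching: {(W1,J3), (W2,J1), (W3,J5), (W4,J2), (W5,J4)}

Maximum matching (size 5):
  W1 → J3
  W2 → J1
  W3 → J5
  W4 → J2
  W5 → J4

Each worker is assigned to at most one job, and each job to at most one worker.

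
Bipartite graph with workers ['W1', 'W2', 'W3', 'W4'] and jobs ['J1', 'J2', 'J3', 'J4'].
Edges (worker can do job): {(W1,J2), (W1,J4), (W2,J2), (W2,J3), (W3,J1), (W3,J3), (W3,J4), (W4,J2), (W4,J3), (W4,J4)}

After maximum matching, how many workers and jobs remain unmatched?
Unmatched: 0 workers, 0 jobs

Maximum matching size: 4
Workers: 4 total, 4 matched, 0 unmatched
Jobs: 4 total, 4 matched, 0 unmatched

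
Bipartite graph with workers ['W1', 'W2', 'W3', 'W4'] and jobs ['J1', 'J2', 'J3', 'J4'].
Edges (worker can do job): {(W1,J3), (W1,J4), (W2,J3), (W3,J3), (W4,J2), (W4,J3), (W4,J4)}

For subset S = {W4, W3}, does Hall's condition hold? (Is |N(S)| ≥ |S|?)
Yes: |N(S)| = 3, |S| = 2

Subset S = {W4, W3}
Neighbors N(S) = {J2, J3, J4}

|N(S)| = 3, |S| = 2
Hall's condition: |N(S)| ≥ |S| is satisfied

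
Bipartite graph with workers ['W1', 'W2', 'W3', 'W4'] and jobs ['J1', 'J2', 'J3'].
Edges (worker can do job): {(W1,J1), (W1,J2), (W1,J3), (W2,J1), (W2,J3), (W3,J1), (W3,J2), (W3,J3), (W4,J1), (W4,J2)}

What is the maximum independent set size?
Maximum independent set = 4

By König's theorem:
- Min vertex cover = Max matching = 3
- Max independent set = Total vertices - Min vertex cover
- Max independent set = 7 - 3 = 4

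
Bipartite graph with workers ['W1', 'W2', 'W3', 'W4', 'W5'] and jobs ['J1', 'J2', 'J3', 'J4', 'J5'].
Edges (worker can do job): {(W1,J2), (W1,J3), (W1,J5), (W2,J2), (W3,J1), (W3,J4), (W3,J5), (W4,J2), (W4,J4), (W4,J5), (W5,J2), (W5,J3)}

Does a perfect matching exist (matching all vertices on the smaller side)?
Yes, perfect matching exists (size 5)

Perfect matching: {(W1,J5), (W2,J2), (W3,J1), (W4,J4), (W5,J3)}
All 5 vertices on the smaller side are matched.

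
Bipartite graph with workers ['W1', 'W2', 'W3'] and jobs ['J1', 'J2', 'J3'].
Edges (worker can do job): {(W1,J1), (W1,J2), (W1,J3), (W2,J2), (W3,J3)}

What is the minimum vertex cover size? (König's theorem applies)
Minimum vertex cover size = 3

By König's theorem: in bipartite graphs,
min vertex cover = max matching = 3

Maximum matching has size 3, so minimum vertex cover also has size 3.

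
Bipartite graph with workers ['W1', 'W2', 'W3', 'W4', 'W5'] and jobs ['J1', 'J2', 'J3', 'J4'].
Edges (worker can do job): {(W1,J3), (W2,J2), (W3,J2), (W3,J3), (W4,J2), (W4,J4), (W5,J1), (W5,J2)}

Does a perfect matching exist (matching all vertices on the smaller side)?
Yes, perfect matching exists (size 4)

Perfect matching: {(W1,J3), (W3,J2), (W4,J4), (W5,J1)}
All 4 vertices on the smaller side are matched.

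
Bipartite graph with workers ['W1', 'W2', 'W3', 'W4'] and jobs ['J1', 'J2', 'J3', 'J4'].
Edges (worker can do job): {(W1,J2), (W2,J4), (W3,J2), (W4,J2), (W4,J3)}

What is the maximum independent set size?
Maximum independent set = 5

By König's theorem:
- Min vertex cover = Max matching = 3
- Max independent set = Total vertices - Min vertex cover
- Max independent set = 8 - 3 = 5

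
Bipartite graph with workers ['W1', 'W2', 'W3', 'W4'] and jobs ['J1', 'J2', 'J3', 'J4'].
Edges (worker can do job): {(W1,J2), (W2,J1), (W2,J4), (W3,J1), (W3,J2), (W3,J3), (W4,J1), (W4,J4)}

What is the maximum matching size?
Maximum matching size = 4

Maximum matching: {(W1,J2), (W2,J1), (W3,J3), (W4,J4)}
Size: 4

This assigns 4 workers to 4 distinct jobs.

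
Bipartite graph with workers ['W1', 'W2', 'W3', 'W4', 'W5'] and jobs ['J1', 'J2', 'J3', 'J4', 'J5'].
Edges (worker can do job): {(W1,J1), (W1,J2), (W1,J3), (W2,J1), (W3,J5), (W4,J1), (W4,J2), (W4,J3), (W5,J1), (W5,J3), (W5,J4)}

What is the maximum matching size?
Maximum matching size = 5

Maximum matching: {(W1,J3), (W2,J1), (W3,J5), (W4,J2), (W5,J4)}
Size: 5

This assigns 5 workers to 5 distinct jobs.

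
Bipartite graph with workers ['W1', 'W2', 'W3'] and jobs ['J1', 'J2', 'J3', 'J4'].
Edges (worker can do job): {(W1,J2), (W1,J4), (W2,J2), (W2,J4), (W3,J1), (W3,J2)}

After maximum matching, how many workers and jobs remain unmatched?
Unmatched: 0 workers, 1 jobs

Maximum matching size: 3
Workers: 3 total, 3 matched, 0 unmatched
Jobs: 4 total, 3 matched, 1 unmatched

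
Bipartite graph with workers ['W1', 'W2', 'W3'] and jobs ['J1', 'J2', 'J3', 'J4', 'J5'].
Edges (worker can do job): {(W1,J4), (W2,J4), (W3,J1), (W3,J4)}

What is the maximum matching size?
Maximum matching size = 2

Maximum matching: {(W1,J4), (W3,J1)}
Size: 2

This assigns 2 workers to 2 distinct jobs.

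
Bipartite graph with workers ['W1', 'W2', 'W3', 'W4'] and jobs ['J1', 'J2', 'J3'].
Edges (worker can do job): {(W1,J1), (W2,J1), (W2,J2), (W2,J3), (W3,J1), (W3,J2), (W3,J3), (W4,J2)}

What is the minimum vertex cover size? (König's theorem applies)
Minimum vertex cover size = 3

By König's theorem: in bipartite graphs,
min vertex cover = max matching = 3

Maximum matching has size 3, so minimum vertex cover also has size 3.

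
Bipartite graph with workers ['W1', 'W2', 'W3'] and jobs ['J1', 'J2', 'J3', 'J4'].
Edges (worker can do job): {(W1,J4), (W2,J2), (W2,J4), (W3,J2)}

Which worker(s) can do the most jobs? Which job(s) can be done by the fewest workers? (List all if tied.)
Most versatile: W2 (2 jobs); Least covered: J1, J3 (0 workers)

Worker degrees (jobs they can do): W1:1, W2:2, W3:1
Job degrees (workers who can do it): J1:0, J2:2, J3:0, J4:2

Maximum worker degree is 2, achieved by: W2
Minimum job degree is 0, achieved by: J1, J3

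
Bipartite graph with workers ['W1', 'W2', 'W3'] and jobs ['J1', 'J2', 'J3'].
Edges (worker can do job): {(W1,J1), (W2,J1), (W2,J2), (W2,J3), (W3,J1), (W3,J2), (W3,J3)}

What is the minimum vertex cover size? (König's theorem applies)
Minimum vertex cover size = 3

By König's theorem: in bipartite graphs,
min vertex cover = max matching = 3

Maximum matching has size 3, so minimum vertex cover also has size 3.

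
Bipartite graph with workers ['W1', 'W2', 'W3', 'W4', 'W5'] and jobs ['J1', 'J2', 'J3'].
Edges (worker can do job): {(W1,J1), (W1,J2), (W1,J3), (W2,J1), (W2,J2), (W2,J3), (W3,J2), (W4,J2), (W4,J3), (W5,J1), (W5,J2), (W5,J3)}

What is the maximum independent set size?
Maximum independent set = 5

By König's theorem:
- Min vertex cover = Max matching = 3
- Max independent set = Total vertices - Min vertex cover
- Max independent set = 8 - 3 = 5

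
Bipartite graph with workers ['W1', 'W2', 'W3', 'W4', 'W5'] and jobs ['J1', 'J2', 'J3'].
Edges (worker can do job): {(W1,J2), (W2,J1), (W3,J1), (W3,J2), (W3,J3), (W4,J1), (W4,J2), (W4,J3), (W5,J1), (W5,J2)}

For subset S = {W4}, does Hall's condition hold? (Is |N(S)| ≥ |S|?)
Yes: |N(S)| = 3, |S| = 1

Subset S = {W4}
Neighbors N(S) = {J1, J2, J3}

|N(S)| = 3, |S| = 1
Hall's condition: |N(S)| ≥ |S| is satisfied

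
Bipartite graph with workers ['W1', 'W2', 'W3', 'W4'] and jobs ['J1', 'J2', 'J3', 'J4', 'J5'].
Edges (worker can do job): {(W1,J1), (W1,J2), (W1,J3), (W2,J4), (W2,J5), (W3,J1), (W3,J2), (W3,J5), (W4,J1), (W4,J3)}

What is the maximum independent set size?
Maximum independent set = 5

By König's theorem:
- Min vertex cover = Max matching = 4
- Max independent set = Total vertices - Min vertex cover
- Max independent set = 9 - 4 = 5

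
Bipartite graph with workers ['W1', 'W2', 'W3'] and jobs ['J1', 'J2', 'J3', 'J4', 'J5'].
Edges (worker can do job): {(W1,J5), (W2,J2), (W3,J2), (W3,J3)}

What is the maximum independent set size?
Maximum independent set = 5

By König's theorem:
- Min vertex cover = Max matching = 3
- Max independent set = Total vertices - Min vertex cover
- Max independent set = 8 - 3 = 5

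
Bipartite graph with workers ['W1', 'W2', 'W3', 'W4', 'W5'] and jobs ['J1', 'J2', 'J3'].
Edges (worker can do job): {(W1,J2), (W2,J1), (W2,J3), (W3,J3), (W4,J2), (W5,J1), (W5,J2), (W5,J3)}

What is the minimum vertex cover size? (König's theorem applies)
Minimum vertex cover size = 3

By König's theorem: in bipartite graphs,
min vertex cover = max matching = 3

Maximum matching has size 3, so minimum vertex cover also has size 3.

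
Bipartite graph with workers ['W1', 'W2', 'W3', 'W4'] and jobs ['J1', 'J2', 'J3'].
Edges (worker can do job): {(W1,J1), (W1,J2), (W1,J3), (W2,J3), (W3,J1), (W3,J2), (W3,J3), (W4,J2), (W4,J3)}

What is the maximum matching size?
Maximum matching size = 3

Maximum matching: {(W1,J2), (W3,J1), (W4,J3)}
Size: 3

This assigns 3 workers to 3 distinct jobs.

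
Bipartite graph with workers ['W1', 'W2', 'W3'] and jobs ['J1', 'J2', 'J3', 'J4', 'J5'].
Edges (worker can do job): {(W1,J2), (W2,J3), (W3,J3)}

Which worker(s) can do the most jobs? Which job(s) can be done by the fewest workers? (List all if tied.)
Most versatile: W1, W2, W3 (1 jobs); Least covered: J1, J4, J5 (0 workers)

Worker degrees (jobs they can do): W1:1, W2:1, W3:1
Job degrees (workers who can do it): J1:0, J2:1, J3:2, J4:0, J5:0

Maximum worker degree is 1, achieved by: W1, W2, W3
Minimum job degree is 0, achieved by: J1, J4, J5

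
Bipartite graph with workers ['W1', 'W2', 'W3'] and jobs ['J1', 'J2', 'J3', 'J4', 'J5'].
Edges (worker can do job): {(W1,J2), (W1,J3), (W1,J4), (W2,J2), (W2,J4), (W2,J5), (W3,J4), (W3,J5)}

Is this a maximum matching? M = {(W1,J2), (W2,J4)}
No, size 2 is not maximum

Proposed matching has size 2.
Maximum matching size for this graph: 3.

This is NOT maximum - can be improved to size 3.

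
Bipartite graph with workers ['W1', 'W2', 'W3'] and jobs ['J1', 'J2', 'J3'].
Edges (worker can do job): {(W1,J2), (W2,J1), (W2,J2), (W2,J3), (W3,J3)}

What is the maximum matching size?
Maximum matching size = 3

Maximum matching: {(W1,J2), (W2,J1), (W3,J3)}
Size: 3

This assigns 3 workers to 3 distinct jobs.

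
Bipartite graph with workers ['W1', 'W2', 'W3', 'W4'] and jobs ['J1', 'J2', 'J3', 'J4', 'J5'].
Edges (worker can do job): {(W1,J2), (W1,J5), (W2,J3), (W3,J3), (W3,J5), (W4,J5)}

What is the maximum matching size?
Maximum matching size = 3

Maximum matching: {(W1,J2), (W3,J3), (W4,J5)}
Size: 3

This assigns 3 workers to 3 distinct jobs.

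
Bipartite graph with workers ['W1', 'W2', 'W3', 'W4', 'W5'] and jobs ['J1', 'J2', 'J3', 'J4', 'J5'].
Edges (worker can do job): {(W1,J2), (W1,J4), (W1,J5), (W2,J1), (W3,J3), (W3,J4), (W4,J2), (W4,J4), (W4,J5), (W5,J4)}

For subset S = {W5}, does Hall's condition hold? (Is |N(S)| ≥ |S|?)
Yes: |N(S)| = 1, |S| = 1

Subset S = {W5}
Neighbors N(S) = {J4}

|N(S)| = 1, |S| = 1
Hall's condition: |N(S)| ≥ |S| is satisfied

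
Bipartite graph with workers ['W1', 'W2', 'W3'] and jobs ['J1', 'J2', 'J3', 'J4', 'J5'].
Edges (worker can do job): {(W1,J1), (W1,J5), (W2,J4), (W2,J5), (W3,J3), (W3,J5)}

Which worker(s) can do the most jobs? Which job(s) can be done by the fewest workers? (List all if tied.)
Most versatile: W1, W2, W3 (2 jobs); Least covered: J2 (0 workers)

Worker degrees (jobs they can do): W1:2, W2:2, W3:2
Job degrees (workers who can do it): J1:1, J2:0, J3:1, J4:1, J5:3

Maximum worker degree is 2, achieved by: W1, W2, W3
Minimum job degree is 0, achieved by: J2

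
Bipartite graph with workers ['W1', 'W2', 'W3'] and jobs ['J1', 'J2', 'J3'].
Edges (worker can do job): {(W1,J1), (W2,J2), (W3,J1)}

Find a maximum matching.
Matching: {(W2,J2), (W3,J1)}

Maximum matching (size 2):
  W2 → J2
  W3 → J1

Each worker is assigned to at most one job, and each job to at most one worker.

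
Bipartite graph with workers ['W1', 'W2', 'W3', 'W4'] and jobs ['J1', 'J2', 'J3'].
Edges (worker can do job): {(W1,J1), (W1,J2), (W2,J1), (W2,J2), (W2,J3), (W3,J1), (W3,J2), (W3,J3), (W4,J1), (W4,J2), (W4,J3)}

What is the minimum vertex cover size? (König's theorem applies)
Minimum vertex cover size = 3

By König's theorem: in bipartite graphs,
min vertex cover = max matching = 3

Maximum matching has size 3, so minimum vertex cover also has size 3.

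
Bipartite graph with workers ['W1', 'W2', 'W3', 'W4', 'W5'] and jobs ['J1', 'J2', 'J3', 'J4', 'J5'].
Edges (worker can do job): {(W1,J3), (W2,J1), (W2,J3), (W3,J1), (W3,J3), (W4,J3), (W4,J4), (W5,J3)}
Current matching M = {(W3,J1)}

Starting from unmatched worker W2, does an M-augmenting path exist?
Yes: W2 → J3

An M-augmenting path alternates non-matching / matching edges, starting and ending at unmatched vertices.
Path: W2 → J3
(J3 is unmatched in M, so the path is augmenting.)
Flipping edges along this path would increase |M| from 1 to 2.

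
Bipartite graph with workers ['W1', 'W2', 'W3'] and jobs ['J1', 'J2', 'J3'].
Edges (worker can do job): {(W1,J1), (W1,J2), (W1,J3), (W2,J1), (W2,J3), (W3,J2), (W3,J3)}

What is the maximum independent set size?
Maximum independent set = 3

By König's theorem:
- Min vertex cover = Max matching = 3
- Max independent set = Total vertices - Min vertex cover
- Max independent set = 6 - 3 = 3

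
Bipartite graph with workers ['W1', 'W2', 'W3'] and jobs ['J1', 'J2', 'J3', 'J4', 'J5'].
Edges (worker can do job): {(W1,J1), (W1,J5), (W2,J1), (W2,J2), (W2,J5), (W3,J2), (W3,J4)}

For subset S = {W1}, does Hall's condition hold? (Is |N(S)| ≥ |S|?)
Yes: |N(S)| = 2, |S| = 1

Subset S = {W1}
Neighbors N(S) = {J1, J5}

|N(S)| = 2, |S| = 1
Hall's condition: |N(S)| ≥ |S| is satisfied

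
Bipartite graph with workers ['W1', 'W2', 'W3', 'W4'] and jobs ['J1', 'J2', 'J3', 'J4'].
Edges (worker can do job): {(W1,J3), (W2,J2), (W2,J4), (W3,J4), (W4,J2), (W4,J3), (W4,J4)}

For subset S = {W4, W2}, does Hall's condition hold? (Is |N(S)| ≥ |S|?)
Yes: |N(S)| = 3, |S| = 2

Subset S = {W4, W2}
Neighbors N(S) = {J2, J3, J4}

|N(S)| = 3, |S| = 2
Hall's condition: |N(S)| ≥ |S| is satisfied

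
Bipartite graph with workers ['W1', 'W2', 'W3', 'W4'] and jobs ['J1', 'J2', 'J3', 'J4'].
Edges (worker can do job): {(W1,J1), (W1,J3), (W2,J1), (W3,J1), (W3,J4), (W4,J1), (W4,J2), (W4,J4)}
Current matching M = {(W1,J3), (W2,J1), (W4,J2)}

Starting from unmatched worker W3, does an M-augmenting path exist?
Yes: W3 → J4

An M-augmenting path alternates non-matching / matching edges, starting and ending at unmatched vertices.
Path: W3 → J4
(J4 is unmatched in M, so the path is augmenting.)
Flipping edges along this path would increase |M| from 3 to 4.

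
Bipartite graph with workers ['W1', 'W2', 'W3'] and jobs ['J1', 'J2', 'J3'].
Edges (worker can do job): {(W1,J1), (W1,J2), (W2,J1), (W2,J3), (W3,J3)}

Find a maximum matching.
Matching: {(W1,J2), (W2,J1), (W3,J3)}

Maximum matching (size 3):
  W1 → J2
  W2 → J1
  W3 → J3

Each worker is assigned to at most one job, and each job to at most one worker.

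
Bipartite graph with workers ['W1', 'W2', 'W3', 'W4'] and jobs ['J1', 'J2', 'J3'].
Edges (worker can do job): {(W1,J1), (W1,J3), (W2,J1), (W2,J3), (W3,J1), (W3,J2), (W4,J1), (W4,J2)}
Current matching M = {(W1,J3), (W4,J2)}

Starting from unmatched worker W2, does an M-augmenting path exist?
Yes: W2 → J1

An M-augmenting path alternates non-matching / matching edges, starting and ending at unmatched vertices.
Path: W2 → J1
(J1 is unmatched in M, so the path is augmenting.)
Flipping edges along this path would increase |M| from 2 to 3.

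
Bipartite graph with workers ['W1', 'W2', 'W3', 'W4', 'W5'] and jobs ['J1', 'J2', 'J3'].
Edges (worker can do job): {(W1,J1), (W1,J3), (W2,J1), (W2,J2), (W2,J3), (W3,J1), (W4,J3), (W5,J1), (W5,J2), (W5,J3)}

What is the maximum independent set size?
Maximum independent set = 5

By König's theorem:
- Min vertex cover = Max matching = 3
- Max independent set = Total vertices - Min vertex cover
- Max independent set = 8 - 3 = 5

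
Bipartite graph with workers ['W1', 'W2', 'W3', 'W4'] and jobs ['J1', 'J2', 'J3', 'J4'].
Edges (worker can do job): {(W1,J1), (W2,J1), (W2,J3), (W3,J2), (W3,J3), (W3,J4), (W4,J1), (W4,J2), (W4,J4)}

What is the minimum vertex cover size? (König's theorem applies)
Minimum vertex cover size = 4

By König's theorem: in bipartite graphs,
min vertex cover = max matching = 4

Maximum matching has size 4, so minimum vertex cover also has size 4.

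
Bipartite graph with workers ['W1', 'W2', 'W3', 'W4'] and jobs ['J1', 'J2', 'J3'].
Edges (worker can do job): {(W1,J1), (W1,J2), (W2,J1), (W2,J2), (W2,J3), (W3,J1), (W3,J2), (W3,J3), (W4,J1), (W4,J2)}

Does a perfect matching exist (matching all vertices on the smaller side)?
Yes, perfect matching exists (size 3)

Perfect matching: {(W2,J3), (W3,J2), (W4,J1)}
All 3 vertices on the smaller side are matched.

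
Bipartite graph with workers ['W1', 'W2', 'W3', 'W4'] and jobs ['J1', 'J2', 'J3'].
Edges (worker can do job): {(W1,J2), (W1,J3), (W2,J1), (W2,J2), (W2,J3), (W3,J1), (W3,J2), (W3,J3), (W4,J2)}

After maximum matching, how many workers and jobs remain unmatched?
Unmatched: 1 workers, 0 jobs

Maximum matching size: 3
Workers: 4 total, 3 matched, 1 unmatched
Jobs: 3 total, 3 matched, 0 unmatched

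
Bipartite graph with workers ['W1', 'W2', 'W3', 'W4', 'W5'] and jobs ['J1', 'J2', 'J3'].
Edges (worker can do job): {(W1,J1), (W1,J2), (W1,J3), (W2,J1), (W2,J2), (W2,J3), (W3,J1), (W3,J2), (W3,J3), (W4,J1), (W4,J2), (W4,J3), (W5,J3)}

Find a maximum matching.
Matching: {(W3,J1), (W4,J2), (W5,J3)}

Maximum matching (size 3):
  W3 → J1
  W4 → J2
  W5 → J3

Each worker is assigned to at most one job, and each job to at most one worker.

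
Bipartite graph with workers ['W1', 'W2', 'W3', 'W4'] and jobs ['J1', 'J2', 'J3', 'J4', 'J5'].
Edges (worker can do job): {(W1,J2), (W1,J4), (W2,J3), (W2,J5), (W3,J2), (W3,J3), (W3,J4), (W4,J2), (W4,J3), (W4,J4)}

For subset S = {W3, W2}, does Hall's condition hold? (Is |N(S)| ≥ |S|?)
Yes: |N(S)| = 4, |S| = 2

Subset S = {W3, W2}
Neighbors N(S) = {J2, J3, J4, J5}

|N(S)| = 4, |S| = 2
Hall's condition: |N(S)| ≥ |S| is satisfied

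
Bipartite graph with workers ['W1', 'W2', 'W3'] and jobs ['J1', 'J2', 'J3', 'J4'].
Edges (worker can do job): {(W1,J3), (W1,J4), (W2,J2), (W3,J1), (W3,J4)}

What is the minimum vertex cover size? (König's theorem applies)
Minimum vertex cover size = 3

By König's theorem: in bipartite graphs,
min vertex cover = max matching = 3

Maximum matching has size 3, so minimum vertex cover also has size 3.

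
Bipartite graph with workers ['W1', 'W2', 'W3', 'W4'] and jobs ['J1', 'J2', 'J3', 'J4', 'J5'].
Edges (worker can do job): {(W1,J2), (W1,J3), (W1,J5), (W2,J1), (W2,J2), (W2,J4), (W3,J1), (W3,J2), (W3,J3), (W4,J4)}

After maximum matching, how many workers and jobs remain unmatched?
Unmatched: 0 workers, 1 jobs

Maximum matching size: 4
Workers: 4 total, 4 matched, 0 unmatched
Jobs: 5 total, 4 matched, 1 unmatched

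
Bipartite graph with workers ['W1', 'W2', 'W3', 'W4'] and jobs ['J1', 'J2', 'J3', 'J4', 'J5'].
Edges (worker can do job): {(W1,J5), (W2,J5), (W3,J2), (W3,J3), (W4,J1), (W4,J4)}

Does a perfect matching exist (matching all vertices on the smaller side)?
No, maximum matching has size 3 < 4

Maximum matching has size 3, need 4 for perfect matching.
Unmatched workers: ['W2']
Unmatched jobs: ['J2', 'J4']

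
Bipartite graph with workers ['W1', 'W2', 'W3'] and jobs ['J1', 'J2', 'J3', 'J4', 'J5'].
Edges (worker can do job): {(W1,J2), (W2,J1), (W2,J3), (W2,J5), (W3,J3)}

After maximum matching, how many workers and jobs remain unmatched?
Unmatched: 0 workers, 2 jobs

Maximum matching size: 3
Workers: 3 total, 3 matched, 0 unmatched
Jobs: 5 total, 3 matched, 2 unmatched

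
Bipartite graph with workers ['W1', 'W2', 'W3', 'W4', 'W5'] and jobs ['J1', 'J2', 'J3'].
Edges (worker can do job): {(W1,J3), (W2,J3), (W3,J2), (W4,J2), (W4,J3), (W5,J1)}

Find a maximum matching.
Matching: {(W3,J2), (W4,J3), (W5,J1)}

Maximum matching (size 3):
  W3 → J2
  W4 → J3
  W5 → J1

Each worker is assigned to at most one job, and each job to at most one worker.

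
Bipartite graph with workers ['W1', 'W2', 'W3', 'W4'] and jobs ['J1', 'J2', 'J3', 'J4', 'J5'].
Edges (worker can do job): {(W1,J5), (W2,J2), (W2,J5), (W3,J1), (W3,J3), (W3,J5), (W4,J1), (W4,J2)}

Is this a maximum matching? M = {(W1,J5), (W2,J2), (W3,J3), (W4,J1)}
Yes, size 4 is maximum

Proposed matching has size 4.
Maximum matching size for this graph: 4.

This is a maximum matching.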